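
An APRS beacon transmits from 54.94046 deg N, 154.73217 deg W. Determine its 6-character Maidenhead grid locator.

Add 180° to longitude and 90° to latitude: 25.2678, 144.9405.
Field (20°×10°, letters A–R): lon ⌊25.2678/20⌋ = 1 → B; lat ⌊144.9405/10⌋ = 14 → O.
Square (2°×1°, digits 0–9): lon ⌊5.2678/2⌋ = 2; lat ⌊4.9405/1⌋ = 4.
Subsquare (5′×2.5′, letters a–x): lon ⌊1.2678/0.0833333⌋ = 15 → p; lat ⌊0.9405/0.0416667⌋ = 22 → w.

BO24pw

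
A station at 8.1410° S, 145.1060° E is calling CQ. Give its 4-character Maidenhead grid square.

QI21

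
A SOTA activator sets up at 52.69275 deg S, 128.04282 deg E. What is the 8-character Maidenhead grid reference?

PD47ah53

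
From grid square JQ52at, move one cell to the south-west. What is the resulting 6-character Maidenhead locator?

JQ42xs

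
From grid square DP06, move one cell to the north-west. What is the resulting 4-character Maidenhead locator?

CP97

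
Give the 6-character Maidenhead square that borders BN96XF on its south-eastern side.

CN06ae

Longitude subsquare x = 23; +1 → 24, wraps to 0 = a, carry into square.
Longitude square 9; +1 → 10, wraps to 0, carry into field.
Longitude field B = 1; +1 → 2 = C.
Latitude subsquare f = 5; −1 → 4 = e.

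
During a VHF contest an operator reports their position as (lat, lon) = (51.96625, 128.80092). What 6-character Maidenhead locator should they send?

PO41jx

Shift to the Maidenhead origin (180°W, 90°S): lon 308.8009, lat 141.9663.
Field: lon ⌊308.8009/20⌋ = 15 → P; lat ⌊141.9663/10⌋ = 14 → O.
Square: lon ⌊8.8009/2⌋ = 4; lat ⌊1.9663/1⌋ = 1.
Subsquare: lon ⌊0.8009/0.0833333⌋ = 9 → j; lat ⌊0.9663/0.0416667⌋ = 23 → x.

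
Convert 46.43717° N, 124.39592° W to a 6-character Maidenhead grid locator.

CN76tk

Shift to the Maidenhead origin (180°W, 90°S): lon 55.6041, lat 136.4372.
Field: 55.6041/20 → 2 → C, 136.4372/10 → 13 → N; chars CN.
Square: 15.6041/2 → 7, 6.4372/1 → 6; chars 76.
Subsquare: 1.6041/0.0833333 → 19 → t, 0.4372/0.0416667 → 10 → k; chars tk.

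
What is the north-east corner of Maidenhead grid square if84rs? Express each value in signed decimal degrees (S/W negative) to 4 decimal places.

Field I=8, F=5: +8·20° lon, +5·10° lat → SW at lon -20°, lat -40°.
Square 8, 4: +8·2° lon, +4·1° lat → SW at lon -4°, lat -36°.
Subsquare r=17, s=18: +17·0.0833333° lon, +18·0.0416667° lat → SW at lon -2.58333°, lat -35.25°.
Cell spans 0.0833333° lon × 0.0416667° lat. NE corner is SW corner plus one full cell.
latitude -35.2083, longitude -2.5000.

-35.2083, -2.5000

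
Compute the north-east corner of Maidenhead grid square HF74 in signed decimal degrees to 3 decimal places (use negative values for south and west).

-35.000, -24.000

Field H=7, F=5: +7·20° lon, +5·10° lat → SW at lon -40°, lat -40°.
Square 7, 4: +7·2° lon, +4·1° lat → SW at lon -26°, lat -36°.
Cell spans 2° lon × 1° lat. NE corner is SW corner plus one full cell.
latitude -35.000, longitude -24.000.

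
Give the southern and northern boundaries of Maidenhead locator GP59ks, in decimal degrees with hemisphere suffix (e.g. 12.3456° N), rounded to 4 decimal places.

69.7500° N, 69.7917° N

Field G=6, P=15: +6·20° lon, +15·10° lat → SW at lon -60°, lat 60°.
Square 5, 9: +5·2° lon, +9·1° lat → SW at lon -50°, lat 69°.
Subsquare k=10, s=18: +10·0.0833333° lon, +18·0.0416667° lat → SW at lon -49.1667°, lat 69.75°.
Cell spans 0.0833333° lon × 0.0416667° lat.
south 69.7500° N, north 69.7917° N.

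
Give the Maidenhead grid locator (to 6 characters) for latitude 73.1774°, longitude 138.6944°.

Shift to the Maidenhead origin (180°W, 90°S): lon 318.6944, lat 163.1774.
Field: 318.6944/20 → 15 → P, 163.1774/10 → 16 → Q; chars PQ.
Square: 18.6944/2 → 9, 3.1774/1 → 3; chars 93.
Subsquare: 0.6944/0.0833333 → 8 → i, 0.1774/0.0416667 → 4 → e; chars ie.

PQ93ie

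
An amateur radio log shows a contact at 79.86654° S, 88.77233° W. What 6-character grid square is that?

Add 180° to longitude and 90° to latitude: 91.2277, 10.1335.
Field: 91.2277/20 → 4 → E, 10.1335/10 → 1 → B; chars EB.
Square: 11.2277/2 → 5, 0.1335/1 → 0; chars 50.
Subsquare: 1.2277/0.0833333 → 14 → o, 0.1335/0.0416667 → 3 → d; chars od.

EB50od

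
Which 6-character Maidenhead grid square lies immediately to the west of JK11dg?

Longitude subsquare d = 3; −1 → 2 = c.
The latitude characters are unchanged.

JK11cg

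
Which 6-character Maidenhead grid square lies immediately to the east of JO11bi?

Longitude subsquare b = 1; +1 → 2 = c.
The latitude characters are unchanged.

JO11ci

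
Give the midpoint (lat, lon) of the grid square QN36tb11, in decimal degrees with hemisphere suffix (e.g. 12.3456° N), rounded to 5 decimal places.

Field Q=16, N=13: +16·20° lon, +13·10° lat → SW at lon 140°, lat 40°.
Square 3, 6: +3·2° lon, +6·1° lat → SW at lon 146°, lat 46°.
Subsquare t=19, b=1: +19·0.0833333° lon, +1·0.0416667° lat → SW at lon 147.583°, lat 46.0417°.
Extended square 1, 1: +1·0.00833333° lon, +1·0.00416667° lat → SW at lon 147.592°, lat 46.0458°.
Cell spans 0.00833333° lon × 0.00416667° lat. Centre is SW corner plus half of each.
latitude 46.04792° N, longitude 147.59583° E.

46.04792° N, 147.59583° E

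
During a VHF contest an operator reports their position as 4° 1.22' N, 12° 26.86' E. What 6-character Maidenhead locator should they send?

JJ64fa

Offset from 180°W / 90°S: lon 192.4477°, lat 94.0203°.
Field: 192.4477/20 → 9 → J, 94.0203/10 → 9 → J; chars JJ.
Square: 12.4477/2 → 6, 4.0203/1 → 4; chars 64.
Subsquare: 0.4477/0.0833333 → 5 → f, 0.0203/0.0416667 → 0 → a; chars fa.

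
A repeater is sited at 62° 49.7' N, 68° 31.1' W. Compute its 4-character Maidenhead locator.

FP52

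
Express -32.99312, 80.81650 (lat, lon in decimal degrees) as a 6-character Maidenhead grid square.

Shift to the Maidenhead origin (180°W, 90°S): lon 260.8165, lat 57.0069.
Field: 260.8165/20 → 13 → N, 57.0069/10 → 5 → F; chars NF.
Square: 0.8165/2 → 0, 7.0069/1 → 7; chars 07.
Subsquare: 0.8165/0.0833333 → 9 → j, 0.0069/0.0416667 → 0 → a; chars ja.

NF07ja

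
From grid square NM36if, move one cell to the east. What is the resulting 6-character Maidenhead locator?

NM36jf

Longitude subsquare i = 8; +1 → 9 = j.
The latitude characters are unchanged.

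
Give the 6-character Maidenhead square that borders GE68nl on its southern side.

GE68nk

Latitude subsquare l = 11; −1 → 10 = k.
The longitude characters are unchanged.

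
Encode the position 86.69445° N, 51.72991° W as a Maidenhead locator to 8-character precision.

Add 180° to longitude and 90° to latitude: 128.27009, 176.69445.
Field: lon ⌊128.27009/20⌋ = 6 → G; lat ⌊176.69445/10⌋ = 17 → R.
Square: lon ⌊8.27009/2⌋ = 4; lat ⌊6.69445/1⌋ = 6.
Subsquare: lon ⌊0.27009/0.0833333⌋ = 3 → d; lat ⌊0.69445/0.0416667⌋ = 16 → q.
Extended square: lon ⌊0.02009/0.00833333⌋ = 2; lat ⌊0.02778/0.00416667⌋ = 6.

GR46dq26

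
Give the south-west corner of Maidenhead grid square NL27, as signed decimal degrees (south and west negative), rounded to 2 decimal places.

27.00, 84.00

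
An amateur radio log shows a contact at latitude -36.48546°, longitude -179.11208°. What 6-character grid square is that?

AF03km

Add 180° to longitude and 90° to latitude: 0.8879, 53.5145.
Field: lon ⌊0.8879/20⌋ = 0 → A; lat ⌊53.5145/10⌋ = 5 → F.
Square: lon ⌊0.8879/2⌋ = 0; lat ⌊3.5145/1⌋ = 3.
Subsquare: lon ⌊0.8879/0.0833333⌋ = 10 → k; lat ⌊0.5145/0.0416667⌋ = 12 → m.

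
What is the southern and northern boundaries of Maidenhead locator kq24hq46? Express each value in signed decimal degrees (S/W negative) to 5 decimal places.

74.69167, 74.69583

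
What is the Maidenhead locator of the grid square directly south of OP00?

Latitude square 0; −1 → -1, wraps to 9, carry into field.
Latitude field P = 15; −1 → 14 = O.
The longitude characters are unchanged.

OO09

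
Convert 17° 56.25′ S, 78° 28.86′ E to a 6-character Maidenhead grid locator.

MH92fb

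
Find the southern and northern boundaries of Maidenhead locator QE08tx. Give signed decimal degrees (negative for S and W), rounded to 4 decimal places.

Field Q=16, E=4: +16·20° lon, +4·10° lat → SW at lon 140°, lat -50°.
Square 0, 8: +0·2° lon, +8·1° lat → SW at lon 140°, lat -42°.
Subsquare t=19, x=23: +19·0.0833333° lon, +23·0.0416667° lat → SW at lon 141.583°, lat -41.0417°.
Cell spans 0.0833333° lon × 0.0416667° lat.
south -41.0417, north -41.0000.

-41.0417, -41.0000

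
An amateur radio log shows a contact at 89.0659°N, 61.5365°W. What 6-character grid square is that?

FR99fb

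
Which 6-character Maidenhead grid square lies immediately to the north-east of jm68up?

JM68vq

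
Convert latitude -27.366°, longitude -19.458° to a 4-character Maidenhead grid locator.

IG02

Add 180° to longitude and 90° to latitude: 160.54, 62.63.
Field: 160.54/20 → 8 → I, 62.63/10 → 6 → G; chars IG.
Square: 0.54/2 → 0, 2.63/1 → 2; chars 02.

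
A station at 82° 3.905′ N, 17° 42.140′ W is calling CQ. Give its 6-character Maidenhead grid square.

Offset from 180°W / 90°S: lon 162.2977°, lat 172.0651°.
Field (20°×10°, letters A–R): 162.2977/20 → 8 → I, 172.0651/10 → 17 → R; chars IR.
Square (2°×1°, digits 0–9): 2.2977/2 → 1, 2.0651/1 → 2; chars 12.
Subsquare (5′×2.5′, letters a–x): 0.2977/0.0833333 → 3 → d, 0.0651/0.0416667 → 1 → b; chars db.

IR12db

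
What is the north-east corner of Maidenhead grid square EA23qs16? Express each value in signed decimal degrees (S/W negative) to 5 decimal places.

-86.22083, -94.65000

Field E=4, A=0: +4·20° lon, +0·10° lat → SW at lon -100°, lat -90°.
Square 2, 3: +2·2° lon, +3·1° lat → SW at lon -96°, lat -87°.
Subsquare q=16, s=18: +16·0.0833333° lon, +18·0.0416667° lat → SW at lon -94.6667°, lat -86.25°.
Extended square 1, 6: +1·0.00833333° lon, +6·0.00416667° lat → SW at lon -94.6583°, lat -86.225°.
Cell spans 0.00833333° lon × 0.00416667° lat. NE corner is SW corner plus one full cell.
latitude -86.22083, longitude -94.65000.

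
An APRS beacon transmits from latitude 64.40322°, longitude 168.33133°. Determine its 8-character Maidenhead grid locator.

RP44dj96

Offset from 180°W / 90°S: lon 348.33133°, lat 154.40322°.
Field (20°×10°, letters A–R): lon ⌊348.33133/20⌋ = 17 → R; lat ⌊154.40322/10⌋ = 15 → P.
Square (2°×1°, digits 0–9): lon ⌊8.33133/2⌋ = 4; lat ⌊4.40322/1⌋ = 4.
Subsquare (5′×2.5′, letters a–x): lon ⌊0.33133/0.0833333⌋ = 3 → d; lat ⌊0.40322/0.0416667⌋ = 9 → j.
Extended square (30″×15″, digits 0–9): lon ⌊0.08133/0.00833333⌋ = 9; lat ⌊0.02822/0.00416667⌋ = 6.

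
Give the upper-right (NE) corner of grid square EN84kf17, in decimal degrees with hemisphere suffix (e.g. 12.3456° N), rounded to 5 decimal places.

Field E=4, N=13: +4·20° lon, +13·10° lat → SW at lon -100°, lat 40°.
Square 8, 4: +8·2° lon, +4·1° lat → SW at lon -84°, lat 44°.
Subsquare k=10, f=5: +10·0.0833333° lon, +5·0.0416667° lat → SW at lon -83.1667°, lat 44.2083°.
Extended square 1, 7: +1·0.00833333° lon, +7·0.00416667° lat → SW at lon -83.1583°, lat 44.2375°.
Cell spans 0.00833333° lon × 0.00416667° lat. NE corner is SW corner plus one full cell.
latitude 44.24167° N, longitude 83.15000° W.

44.24167° N, 83.15000° W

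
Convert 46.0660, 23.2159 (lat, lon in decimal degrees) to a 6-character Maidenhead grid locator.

KN16ob

Add 180° to longitude and 90° to latitude: 203.2159, 136.0660.
Field: lon ⌊203.2159/20⌋ = 10 → K; lat ⌊136.0660/10⌋ = 13 → N.
Square: lon ⌊3.2159/2⌋ = 1; lat ⌊6.0660/1⌋ = 6.
Subsquare: lon ⌊1.2159/0.0833333⌋ = 14 → o; lat ⌊0.0660/0.0416667⌋ = 1 → b.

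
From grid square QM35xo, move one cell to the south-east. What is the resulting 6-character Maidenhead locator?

QM45an

Longitude subsquare x = 23; +1 → 24, wraps to 0 = a, carry into square.
Longitude square 3; +1 → 4.
Latitude subsquare o = 14; −1 → 13 = n.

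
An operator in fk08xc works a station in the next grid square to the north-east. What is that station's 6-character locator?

Longitude subsquare x = 23; +1 → 24, wraps to 0 = a, carry into square.
Longitude square 0; +1 → 1.
Latitude subsquare c = 2; +1 → 3 = d.

FK18ad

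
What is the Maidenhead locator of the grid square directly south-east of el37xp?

Longitude subsquare x = 23; +1 → 24, wraps to 0 = a, carry into square.
Longitude square 3; +1 → 4.
Latitude subsquare p = 15; −1 → 14 = o.

EL47ao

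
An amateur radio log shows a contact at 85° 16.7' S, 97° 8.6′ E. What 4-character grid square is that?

NA84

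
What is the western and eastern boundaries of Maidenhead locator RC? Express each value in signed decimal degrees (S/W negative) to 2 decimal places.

160.00, 180.00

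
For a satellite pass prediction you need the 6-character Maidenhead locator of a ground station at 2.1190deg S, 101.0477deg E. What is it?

OI07mv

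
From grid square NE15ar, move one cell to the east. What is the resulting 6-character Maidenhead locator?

NE15br

Longitude subsquare a = 0; +1 → 1 = b.
The latitude characters are unchanged.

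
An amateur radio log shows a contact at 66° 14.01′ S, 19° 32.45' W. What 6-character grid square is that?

Add 180° to longitude and 90° to latitude: 160.4592, 23.7665.
Field: 160.4592/20 → 8 → I, 23.7665/10 → 2 → C; chars IC.
Square: 0.4592/2 → 0, 3.7665/1 → 3; chars 03.
Subsquare: 0.4592/0.0833333 → 5 → f, 0.7665/0.0416667 → 18 → s; chars fs.

IC03fs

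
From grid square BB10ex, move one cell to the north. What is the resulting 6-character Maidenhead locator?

Latitude subsquare x = 23; +1 → 24, wraps to 0 = a, carry into square.
Latitude square 0; +1 → 1.
The longitude characters are unchanged.

BB11ea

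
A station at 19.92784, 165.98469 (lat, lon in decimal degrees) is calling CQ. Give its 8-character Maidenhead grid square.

RK29xw82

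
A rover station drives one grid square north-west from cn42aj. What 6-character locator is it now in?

Longitude subsquare a = 0; −1 → -1, wraps to 23 = x, carry into square.
Longitude square 4; −1 → 3.
Latitude subsquare j = 9; +1 → 10 = k.

CN32xk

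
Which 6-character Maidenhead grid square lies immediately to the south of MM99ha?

MM98hx

Latitude subsquare a = 0; −1 → -1, wraps to 23 = x, carry into square.
Latitude square 9; −1 → 8.
The longitude characters are unchanged.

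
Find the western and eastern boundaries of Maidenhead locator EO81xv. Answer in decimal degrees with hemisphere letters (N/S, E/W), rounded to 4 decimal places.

Field E=4, O=14: +4·20° lon, +14·10° lat → SW at lon -100°, lat 50°.
Square 8, 1: +8·2° lon, +1·1° lat → SW at lon -84°, lat 51°.
Subsquare x=23, v=21: +23·0.0833333° lon, +21·0.0416667° lat → SW at lon -82.0833°, lat 51.875°.
Cell spans 0.0833333° lon × 0.0416667° lat.
west 82.0833° W, east 82.0000° W.

82.0833° W, 82.0000° W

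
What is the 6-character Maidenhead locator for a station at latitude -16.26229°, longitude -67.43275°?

FH63gr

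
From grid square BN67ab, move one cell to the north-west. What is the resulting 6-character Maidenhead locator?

BN57xc

Longitude subsquare a = 0; −1 → -1, wraps to 23 = x, carry into square.
Longitude square 6; −1 → 5.
Latitude subsquare b = 1; +1 → 2 = c.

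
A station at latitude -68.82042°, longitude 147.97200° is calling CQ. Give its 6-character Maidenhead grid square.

Add 180° to longitude and 90° to latitude: 327.9720, 21.1796.
Field: lon ⌊327.9720/20⌋ = 16 → Q; lat ⌊21.1796/10⌋ = 2 → C.
Square: lon ⌊7.9720/2⌋ = 3; lat ⌊1.1796/1⌋ = 1.
Subsquare: lon ⌊1.9720/0.0833333⌋ = 23 → x; lat ⌊0.1796/0.0416667⌋ = 4 → e.

QC31xe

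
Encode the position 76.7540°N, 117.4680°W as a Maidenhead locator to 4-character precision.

DQ16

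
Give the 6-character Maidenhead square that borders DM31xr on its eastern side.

DM41ar

Longitude subsquare x = 23; +1 → 24, wraps to 0 = a, carry into square.
Longitude square 3; +1 → 4.
The latitude characters are unchanged.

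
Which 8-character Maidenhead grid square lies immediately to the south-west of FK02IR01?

FK02hr90

Longitude extended square 0; −1 → -1, wraps to 9, carry into subsquare.
Longitude subsquare i = 8; −1 → 7 = h.
Latitude extended square 1; −1 → 0.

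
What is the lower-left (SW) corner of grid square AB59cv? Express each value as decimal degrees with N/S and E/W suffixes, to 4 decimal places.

Field A=0, B=1: +0·20° lon, +1·10° lat → SW at lon -180°, lat -80°.
Square 5, 9: +5·2° lon, +9·1° lat → SW at lon -170°, lat -71°.
Subsquare c=2, v=21: +2·0.0833333° lon, +21·0.0416667° lat → SW at lon -169.833°, lat -70.125°.
latitude 70.1250° S, longitude 169.8333° W.

70.1250° S, 169.8333° W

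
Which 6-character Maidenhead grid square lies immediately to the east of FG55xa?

FG65aa

Longitude subsquare x = 23; +1 → 24, wraps to 0 = a, carry into square.
Longitude square 5; +1 → 6.
The latitude characters are unchanged.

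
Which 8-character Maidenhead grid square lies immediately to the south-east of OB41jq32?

OB41jq41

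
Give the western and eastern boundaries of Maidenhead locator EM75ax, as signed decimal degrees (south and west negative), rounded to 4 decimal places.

-86.0000, -85.9167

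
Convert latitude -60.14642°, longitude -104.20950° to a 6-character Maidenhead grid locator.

Shift to the Maidenhead origin (180°W, 90°S): lon 75.7905, lat 29.8536.
Field (20°×10°, letters A–R): 75.7905/20 → 3 → D, 29.8536/10 → 2 → C; chars DC.
Square (2°×1°, digits 0–9): 15.7905/2 → 7, 9.8536/1 → 9; chars 79.
Subsquare (5′×2.5′, letters a–x): 1.7905/0.0833333 → 21 → v, 0.8536/0.0416667 → 20 → u; chars vu.

DC79vu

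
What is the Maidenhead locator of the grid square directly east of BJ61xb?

BJ71ab

Longitude subsquare x = 23; +1 → 24, wraps to 0 = a, carry into square.
Longitude square 6; +1 → 7.
The latitude characters are unchanged.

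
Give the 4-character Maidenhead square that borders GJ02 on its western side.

FJ92

Longitude square 0; −1 → -1, wraps to 9, carry into field.
Longitude field G = 6; −1 → 5 = F.
The latitude characters are unchanged.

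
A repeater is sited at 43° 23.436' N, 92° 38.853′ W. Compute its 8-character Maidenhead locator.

EN33qj23

Offset from 180°W / 90°S: lon 87.35245°, lat 133.39060°.
Field (20°×10°, letters A–R): lon ⌊87.35245/20⌋ = 4 → E; lat ⌊133.39060/10⌋ = 13 → N.
Square (2°×1°, digits 0–9): lon ⌊7.35245/2⌋ = 3; lat ⌊3.39060/1⌋ = 3.
Subsquare (5′×2.5′, letters a–x): lon ⌊1.35245/0.0833333⌋ = 16 → q; lat ⌊0.39060/0.0416667⌋ = 9 → j.
Extended square (30″×15″, digits 0–9): lon ⌊0.01912/0.00833333⌋ = 2; lat ⌊0.01560/0.00416667⌋ = 3.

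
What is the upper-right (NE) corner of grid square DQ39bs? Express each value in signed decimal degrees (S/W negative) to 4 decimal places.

79.7917, -113.8333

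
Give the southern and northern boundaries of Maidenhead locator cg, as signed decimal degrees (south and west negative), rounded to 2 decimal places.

-30.00, -20.00

Field C=2, G=6: +2·20° lon, +6·10° lat → SW at lon -140°, lat -30°.
Cell spans 20° lon × 10° lat.
south -30.00, north -20.00.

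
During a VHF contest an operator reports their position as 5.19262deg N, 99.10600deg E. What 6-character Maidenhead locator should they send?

Offset from 180°W / 90°S: lon 279.1060°, lat 95.1926°.
Field: lon ⌊279.1060/20⌋ = 13 → N; lat ⌊95.1926/10⌋ = 9 → J.
Square: lon ⌊19.1060/2⌋ = 9; lat ⌊5.1926/1⌋ = 5.
Subsquare: lon ⌊1.1060/0.0833333⌋ = 13 → n; lat ⌊0.1926/0.0416667⌋ = 4 → e.

NJ95ne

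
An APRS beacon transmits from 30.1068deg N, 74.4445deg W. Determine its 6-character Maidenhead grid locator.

FM20sc

Shift to the Maidenhead origin (180°W, 90°S): lon 105.5555, lat 120.1068.
Field (20°×10°, letters A–R): lon ⌊105.5555/20⌋ = 5 → F; lat ⌊120.1068/10⌋ = 12 → M.
Square (2°×1°, digits 0–9): lon ⌊5.5555/2⌋ = 2; lat ⌊0.1068/1⌋ = 0.
Subsquare (5′×2.5′, letters a–x): lon ⌊1.5555/0.0833333⌋ = 18 → s; lat ⌊0.1068/0.0416667⌋ = 2 → c.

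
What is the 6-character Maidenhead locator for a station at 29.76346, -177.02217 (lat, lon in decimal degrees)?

Offset from 180°W / 90°S: lon 2.9778°, lat 119.7635°.
Field: lon ⌊2.9778/20⌋ = 0 → A; lat ⌊119.7635/10⌋ = 11 → L.
Square: lon ⌊2.9778/2⌋ = 1; lat ⌊9.7635/1⌋ = 9.
Subsquare: lon ⌊0.9778/0.0833333⌋ = 11 → l; lat ⌊0.7635/0.0416667⌋ = 18 → s.

AL19ls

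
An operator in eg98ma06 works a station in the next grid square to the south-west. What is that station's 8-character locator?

EG98la95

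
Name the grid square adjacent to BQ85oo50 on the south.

Latitude extended square 0; −1 → -1, wraps to 9, carry into subsquare.
Latitude subsquare o = 14; −1 → 13 = n.
The longitude characters are unchanged.

BQ85on59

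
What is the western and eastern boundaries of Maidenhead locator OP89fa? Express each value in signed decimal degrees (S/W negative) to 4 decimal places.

116.4167, 116.5000

Field O=14, P=15: +14·20° lon, +15·10° lat → SW at lon 100°, lat 60°.
Square 8, 9: +8·2° lon, +9·1° lat → SW at lon 116°, lat 69°.
Subsquare f=5, a=0: +5·0.0833333° lon, +0·0.0416667° lat → SW at lon 116.417°, lat 69°.
Cell spans 0.0833333° lon × 0.0416667° lat.
west 116.4167, east 116.5000.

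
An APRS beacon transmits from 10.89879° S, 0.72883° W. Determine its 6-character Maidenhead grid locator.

Offset from 180°W / 90°S: lon 179.2712°, lat 79.1012°.
Field (20°×10°, letters A–R): 179.2712/20 → 8 → I, 79.1012/10 → 7 → H; chars IH.
Square (2°×1°, digits 0–9): 19.2712/2 → 9, 9.1012/1 → 9; chars 99.
Subsquare (5′×2.5′, letters a–x): 1.2712/0.0833333 → 15 → p, 0.1012/0.0416667 → 2 → c; chars pc.

IH99pc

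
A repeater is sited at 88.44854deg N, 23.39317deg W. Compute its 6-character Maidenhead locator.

HR88hk

Shift to the Maidenhead origin (180°W, 90°S): lon 156.6068, lat 178.4485.
Field: 156.6068/20 → 7 → H, 178.4485/10 → 17 → R; chars HR.
Square: 16.6068/2 → 8, 8.4485/1 → 8; chars 88.
Subsquare: 0.6068/0.0833333 → 7 → h, 0.4485/0.0416667 → 10 → k; chars hk.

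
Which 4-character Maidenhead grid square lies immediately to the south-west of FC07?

EC96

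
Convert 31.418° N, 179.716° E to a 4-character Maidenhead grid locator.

Add 180° to longitude and 90° to latitude: 359.72, 121.42.
Field: lon ⌊359.72/20⌋ = 17 → R; lat ⌊121.42/10⌋ = 12 → M.
Square: lon ⌊19.72/2⌋ = 9; lat ⌊1.42/1⌋ = 1.

RM91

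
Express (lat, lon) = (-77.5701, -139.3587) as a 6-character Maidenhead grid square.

Shift to the Maidenhead origin (180°W, 90°S): lon 40.6413, lat 12.4299.
Field: lon ⌊40.6413/20⌋ = 2 → C; lat ⌊12.4299/10⌋ = 1 → B.
Square: lon ⌊0.6413/2⌋ = 0; lat ⌊2.4299/1⌋ = 2.
Subsquare: lon ⌊0.6413/0.0833333⌋ = 7 → h; lat ⌊0.4299/0.0416667⌋ = 10 → k.

CB02hk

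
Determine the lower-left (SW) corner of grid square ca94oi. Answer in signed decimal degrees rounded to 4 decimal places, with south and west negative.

-85.6667, -120.8333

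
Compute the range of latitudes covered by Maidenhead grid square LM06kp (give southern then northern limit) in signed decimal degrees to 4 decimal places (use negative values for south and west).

36.6250, 36.6667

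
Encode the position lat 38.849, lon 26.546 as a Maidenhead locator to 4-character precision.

KM38

Shift to the Maidenhead origin (180°W, 90°S): lon 206.55, lat 128.85.
Field: lon ⌊206.55/20⌋ = 10 → K; lat ⌊128.85/10⌋ = 12 → M.
Square: lon ⌊6.55/2⌋ = 3; lat ⌊8.85/1⌋ = 8.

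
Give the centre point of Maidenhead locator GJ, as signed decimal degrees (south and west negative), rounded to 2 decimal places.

5.00, -50.00

Field G=6, J=9: +6·20° lon, +9·10° lat → SW at lon -60°, lat 0°.
Cell spans 20° lon × 10° lat. Centre is SW corner plus half of each.
latitude 5.00, longitude -50.00.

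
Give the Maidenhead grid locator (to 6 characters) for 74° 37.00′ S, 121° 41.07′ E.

Add 180° to longitude and 90° to latitude: 301.6845, 15.3833.
Field (20°×10°, letters A–R): lon ⌊301.6845/20⌋ = 15 → P; lat ⌊15.3833/10⌋ = 1 → B.
Square (2°×1°, digits 0–9): lon ⌊1.6845/2⌋ = 0; lat ⌊5.3833/1⌋ = 5.
Subsquare (5′×2.5′, letters a–x): lon ⌊1.6845/0.0833333⌋ = 20 → u; lat ⌊0.3833/0.0416667⌋ = 9 → j.

PB05uj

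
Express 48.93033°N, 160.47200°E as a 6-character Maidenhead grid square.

RN08fw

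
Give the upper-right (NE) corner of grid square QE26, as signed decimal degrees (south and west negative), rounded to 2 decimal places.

-43.00, 146.00

Field Q=16, E=4: +16·20° lon, +4·10° lat → SW at lon 140°, lat -50°.
Square 2, 6: +2·2° lon, +6·1° lat → SW at lon 144°, lat -44°.
Cell spans 2° lon × 1° lat. NE corner is SW corner plus one full cell.
latitude -43.00, longitude 146.00.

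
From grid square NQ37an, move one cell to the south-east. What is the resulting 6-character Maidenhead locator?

Longitude subsquare a = 0; +1 → 1 = b.
Latitude subsquare n = 13; −1 → 12 = m.

NQ37bm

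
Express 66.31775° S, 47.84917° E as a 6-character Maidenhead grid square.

Add 180° to longitude and 90° to latitude: 227.8492, 23.6822.
Field: 227.8492/20 → 11 → L, 23.6822/10 → 2 → C; chars LC.
Square: 7.8492/2 → 3, 3.6822/1 → 3; chars 33.
Subsquare: 1.8492/0.0833333 → 22 → w, 0.6822/0.0416667 → 16 → q; chars wq.

LC33wq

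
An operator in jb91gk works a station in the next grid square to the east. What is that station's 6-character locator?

Longitude subsquare g = 6; +1 → 7 = h.
The latitude characters are unchanged.

JB91hk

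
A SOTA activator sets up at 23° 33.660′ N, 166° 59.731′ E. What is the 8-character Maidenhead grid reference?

Shift to the Maidenhead origin (180°W, 90°S): lon 346.99552, lat 113.56100.
Field: 346.99552/20 → 17 → R, 113.56100/10 → 11 → L; chars RL.
Square: 6.99552/2 → 3, 3.56100/1 → 3; chars 33.
Subsquare: 0.99552/0.0833333 → 11 → l, 0.56100/0.0416667 → 13 → n; chars ln.
Extended square: 0.07885/0.00833333 → 9, 0.01933/0.00416667 → 4; chars 94.

RL33ln94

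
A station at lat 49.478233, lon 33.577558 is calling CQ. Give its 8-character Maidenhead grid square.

KN69sl94

Shift to the Maidenhead origin (180°W, 90°S): lon 213.57756, lat 139.47823.
Field (20°×10°, letters A–R): lon ⌊213.57756/20⌋ = 10 → K; lat ⌊139.47823/10⌋ = 13 → N.
Square (2°×1°, digits 0–9): lon ⌊13.57756/2⌋ = 6; lat ⌊9.47823/1⌋ = 9.
Subsquare (5′×2.5′, letters a–x): lon ⌊1.57756/0.0833333⌋ = 18 → s; lat ⌊0.47823/0.0416667⌋ = 11 → l.
Extended square (30″×15″, digits 0–9): lon ⌊0.07756/0.00833333⌋ = 9; lat ⌊0.01990/0.00416667⌋ = 4.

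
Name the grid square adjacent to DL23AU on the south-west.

Longitude subsquare a = 0; −1 → -1, wraps to 23 = x, carry into square.
Longitude square 2; −1 → 1.
Latitude subsquare u = 20; −1 → 19 = t.

DL13xt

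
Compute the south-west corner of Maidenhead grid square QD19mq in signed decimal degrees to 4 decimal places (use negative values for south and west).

Field Q=16, D=3: +16·20° lon, +3·10° lat → SW at lon 140°, lat -60°.
Square 1, 9: +1·2° lon, +9·1° lat → SW at lon 142°, lat -51°.
Subsquare m=12, q=16: +12·0.0833333° lon, +16·0.0416667° lat → SW at lon 143°, lat -50.3333°.
latitude -50.3333, longitude 143.0000.

-50.3333, 143.0000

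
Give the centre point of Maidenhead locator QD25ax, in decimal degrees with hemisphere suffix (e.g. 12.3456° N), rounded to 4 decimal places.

54.0208° S, 144.0417° E

Field Q=16, D=3: +16·20° lon, +3·10° lat → SW at lon 140°, lat -60°.
Square 2, 5: +2·2° lon, +5·1° lat → SW at lon 144°, lat -55°.
Subsquare a=0, x=23: +0·0.0833333° lon, +23·0.0416667° lat → SW at lon 144°, lat -54.0417°.
Cell spans 0.0833333° lon × 0.0416667° lat. Centre is SW corner plus half of each.
latitude 54.0208° S, longitude 144.0417° E.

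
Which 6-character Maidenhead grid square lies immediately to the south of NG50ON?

Latitude subsquare n = 13; −1 → 12 = m.
The longitude characters are unchanged.

NG50om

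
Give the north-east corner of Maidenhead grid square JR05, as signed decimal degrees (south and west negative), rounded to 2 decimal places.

86.00, 2.00

Field J=9, R=17: +9·20° lon, +17·10° lat → SW at lon 0°, lat 80°.
Square 0, 5: +0·2° lon, +5·1° lat → SW at lon 0°, lat 85°.
Cell spans 2° lon × 1° lat. NE corner is SW corner plus one full cell.
latitude 86.00, longitude 2.00.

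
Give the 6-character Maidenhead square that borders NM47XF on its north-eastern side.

Longitude subsquare x = 23; +1 → 24, wraps to 0 = a, carry into square.
Longitude square 4; +1 → 5.
Latitude subsquare f = 5; +1 → 6 = g.

NM57ag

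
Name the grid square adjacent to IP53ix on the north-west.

IP54ha

Longitude subsquare i = 8; −1 → 7 = h.
Latitude subsquare x = 23; +1 → 24, wraps to 0 = a, carry into square.
Latitude square 3; +1 → 4.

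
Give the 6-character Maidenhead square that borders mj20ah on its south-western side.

Longitude subsquare a = 0; −1 → -1, wraps to 23 = x, carry into square.
Longitude square 2; −1 → 1.
Latitude subsquare h = 7; −1 → 6 = g.

MJ10xg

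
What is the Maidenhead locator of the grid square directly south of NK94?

Latitude square 4; −1 → 3.
The longitude characters are unchanged.

NK93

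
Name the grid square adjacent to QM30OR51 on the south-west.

QM30or40

Longitude extended square 5; −1 → 4.
Latitude extended square 1; −1 → 0.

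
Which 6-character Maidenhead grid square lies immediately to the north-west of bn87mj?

BN87lk

Longitude subsquare m = 12; −1 → 11 = l.
Latitude subsquare j = 9; +1 → 10 = k.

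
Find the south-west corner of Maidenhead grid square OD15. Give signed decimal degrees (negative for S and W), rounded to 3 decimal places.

-55.000, 102.000

Field O=14, D=3: +14·20° lon, +3·10° lat → SW at lon 100°, lat -60°.
Square 1, 5: +1·2° lon, +5·1° lat → SW at lon 102°, lat -55°.
latitude -55.000, longitude 102.000.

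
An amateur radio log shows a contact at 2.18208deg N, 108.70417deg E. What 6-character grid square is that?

OJ42ie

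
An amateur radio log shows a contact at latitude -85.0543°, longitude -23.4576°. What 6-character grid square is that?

HA84gw

Offset from 180°W / 90°S: lon 156.5424°, lat 4.9457°.
Field: lon ⌊156.5424/20⌋ = 7 → H; lat ⌊4.9457/10⌋ = 0 → A.
Square: lon ⌊16.5424/2⌋ = 8; lat ⌊4.9457/1⌋ = 4.
Subsquare: lon ⌊0.5424/0.0833333⌋ = 6 → g; lat ⌊0.9457/0.0416667⌋ = 22 → w.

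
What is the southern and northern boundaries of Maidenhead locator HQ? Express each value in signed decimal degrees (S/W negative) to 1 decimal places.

70.0, 80.0

Field H=7, Q=16: +7·20° lon, +16·10° lat → SW at lon -40°, lat 70°.
Cell spans 20° lon × 10° lat.
south 70.0, north 80.0.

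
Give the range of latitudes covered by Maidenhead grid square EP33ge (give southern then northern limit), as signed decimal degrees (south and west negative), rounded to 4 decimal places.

63.1667, 63.2083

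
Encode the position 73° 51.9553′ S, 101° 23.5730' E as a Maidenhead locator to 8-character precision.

OB06qd72

Shift to the Maidenhead origin (180°W, 90°S): lon 281.39288, lat 16.13408.
Field: lon ⌊281.39288/20⌋ = 14 → O; lat ⌊16.13408/10⌋ = 1 → B.
Square: lon ⌊1.39288/2⌋ = 0; lat ⌊6.13408/1⌋ = 6.
Subsquare: lon ⌊1.39288/0.0833333⌋ = 16 → q; lat ⌊0.13408/0.0416667⌋ = 3 → d.
Extended square: lon ⌊0.05955/0.00833333⌋ = 7; lat ⌊0.00908/0.00416667⌋ = 2.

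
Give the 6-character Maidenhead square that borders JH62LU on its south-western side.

Longitude subsquare l = 11; −1 → 10 = k.
Latitude subsquare u = 20; −1 → 19 = t.

JH62kt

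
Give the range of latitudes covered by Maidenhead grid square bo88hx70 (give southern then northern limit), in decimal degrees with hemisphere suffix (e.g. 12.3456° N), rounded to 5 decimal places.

58.95833° N, 58.96250° N

Field B=1, O=14: +1·20° lon, +14·10° lat → SW at lon -160°, lat 50°.
Square 8, 8: +8·2° lon, +8·1° lat → SW at lon -144°, lat 58°.
Subsquare h=7, x=23: +7·0.0833333° lon, +23·0.0416667° lat → SW at lon -143.417°, lat 58.9583°.
Extended square 7, 0: +7·0.00833333° lon, +0·0.00416667° lat → SW at lon -143.358°, lat 58.9583°.
Cell spans 0.00833333° lon × 0.00416667° lat.
south 58.95833° N, north 58.96250° N.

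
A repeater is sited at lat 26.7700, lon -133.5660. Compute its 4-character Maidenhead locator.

CL36

Offset from 180°W / 90°S: lon 46.43°, lat 116.77°.
Field: lon ⌊46.43/20⌋ = 2 → C; lat ⌊116.77/10⌋ = 11 → L.
Square: lon ⌊6.43/2⌋ = 3; lat ⌊6.77/1⌋ = 6.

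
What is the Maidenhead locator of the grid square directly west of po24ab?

PO14xb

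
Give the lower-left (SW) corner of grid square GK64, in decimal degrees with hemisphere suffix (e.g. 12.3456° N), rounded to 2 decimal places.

14.00° N, 48.00° W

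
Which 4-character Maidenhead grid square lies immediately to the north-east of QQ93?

RQ04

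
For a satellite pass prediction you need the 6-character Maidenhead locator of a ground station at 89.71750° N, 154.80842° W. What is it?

BR29or

Add 180° to longitude and 90° to latitude: 25.1916, 179.7175.
Field (20°×10°, letters A–R): lon ⌊25.1916/20⌋ = 1 → B; lat ⌊179.7175/10⌋ = 17 → R.
Square (2°×1°, digits 0–9): lon ⌊5.1916/2⌋ = 2; lat ⌊9.7175/1⌋ = 9.
Subsquare (5′×2.5′, letters a–x): lon ⌊1.1916/0.0833333⌋ = 14 → o; lat ⌊0.7175/0.0416667⌋ = 17 → r.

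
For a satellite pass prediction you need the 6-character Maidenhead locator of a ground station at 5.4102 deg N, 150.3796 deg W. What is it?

BJ45tj

Shift to the Maidenhead origin (180°W, 90°S): lon 29.6204, lat 95.4102.
Field (20°×10°, letters A–R): 29.6204/20 → 1 → B, 95.4102/10 → 9 → J; chars BJ.
Square (2°×1°, digits 0–9): 9.6204/2 → 4, 5.4102/1 → 5; chars 45.
Subsquare (5′×2.5′, letters a–x): 1.6204/0.0833333 → 19 → t, 0.4102/0.0416667 → 9 → j; chars tj.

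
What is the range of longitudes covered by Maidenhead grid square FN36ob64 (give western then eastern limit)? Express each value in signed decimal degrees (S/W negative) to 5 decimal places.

Field F=5, N=13: +5·20° lon, +13·10° lat → SW at lon -80°, lat 40°.
Square 3, 6: +3·2° lon, +6·1° lat → SW at lon -74°, lat 46°.
Subsquare o=14, b=1: +14·0.0833333° lon, +1·0.0416667° lat → SW at lon -72.8333°, lat 46.0417°.
Extended square 6, 4: +6·0.00833333° lon, +4·0.00416667° lat → SW at lon -72.7833°, lat 46.0583°.
Cell spans 0.00833333° lon × 0.00416667° lat.
west -72.78333, east -72.77500.

-72.78333, -72.77500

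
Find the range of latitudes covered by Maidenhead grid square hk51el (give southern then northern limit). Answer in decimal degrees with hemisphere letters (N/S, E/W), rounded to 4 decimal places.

Field H=7, K=10: +7·20° lon, +10·10° lat → SW at lon -40°, lat 10°.
Square 5, 1: +5·2° lon, +1·1° lat → SW at lon -30°, lat 11°.
Subsquare e=4, l=11: +4·0.0833333° lon, +11·0.0416667° lat → SW at lon -29.6667°, lat 11.4583°.
Cell spans 0.0833333° lon × 0.0416667° lat.
south 11.4583° N, north 11.5000° N.

11.4583° N, 11.5000° N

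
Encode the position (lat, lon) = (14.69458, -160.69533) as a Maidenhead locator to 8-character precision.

AK94pq66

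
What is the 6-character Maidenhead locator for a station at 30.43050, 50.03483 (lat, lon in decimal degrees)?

Add 180° to longitude and 90° to latitude: 230.0348, 120.4305.
Field: 230.0348/20 → 11 → L, 120.4305/10 → 12 → M; chars LM.
Square: 10.0348/2 → 5, 0.4305/1 → 0; chars 50.
Subsquare: 0.0348/0.0833333 → 0 → a, 0.4305/0.0416667 → 10 → k; chars ak.

LM50ak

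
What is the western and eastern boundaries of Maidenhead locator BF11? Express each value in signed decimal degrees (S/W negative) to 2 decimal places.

Field B=1, F=5: +1·20° lon, +5·10° lat → SW at lon -160°, lat -40°.
Square 1, 1: +1·2° lon, +1·1° lat → SW at lon -158°, lat -39°.
Cell spans 2° lon × 1° lat.
west -158.00, east -156.00.

-158.00, -156.00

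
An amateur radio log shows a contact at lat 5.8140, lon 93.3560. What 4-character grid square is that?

NJ65

Offset from 180°W / 90°S: lon 273.36°, lat 95.81°.
Field: lon ⌊273.36/20⌋ = 13 → N; lat ⌊95.81/10⌋ = 9 → J.
Square: lon ⌊13.36/2⌋ = 6; lat ⌊5.81/1⌋ = 5.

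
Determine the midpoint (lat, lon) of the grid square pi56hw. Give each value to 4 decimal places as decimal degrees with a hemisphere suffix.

3.0625° S, 130.6250° E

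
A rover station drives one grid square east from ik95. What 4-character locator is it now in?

Longitude square 9; +1 → 10, wraps to 0, carry into field.
Longitude field I = 8; +1 → 9 = J.
The latitude characters are unchanged.

JK05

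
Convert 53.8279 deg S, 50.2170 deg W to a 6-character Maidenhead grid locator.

GD46ve

Offset from 180°W / 90°S: lon 129.7830°, lat 36.1721°.
Field: lon ⌊129.7830/20⌋ = 6 → G; lat ⌊36.1721/10⌋ = 3 → D.
Square: lon ⌊9.7830/2⌋ = 4; lat ⌊6.1721/1⌋ = 6.
Subsquare: lon ⌊1.7830/0.0833333⌋ = 21 → v; lat ⌊0.1721/0.0416667⌋ = 4 → e.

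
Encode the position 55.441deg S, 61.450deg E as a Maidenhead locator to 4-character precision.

MD04

Add 180° to longitude and 90° to latitude: 241.45, 34.56.
Field (20°×10°, letters A–R): 241.45/20 → 12 → M, 34.56/10 → 3 → D; chars MD.
Square (2°×1°, digits 0–9): 1.45/2 → 0, 4.56/1 → 4; chars 04.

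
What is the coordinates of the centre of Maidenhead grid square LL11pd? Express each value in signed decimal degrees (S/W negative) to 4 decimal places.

21.1458, 43.2917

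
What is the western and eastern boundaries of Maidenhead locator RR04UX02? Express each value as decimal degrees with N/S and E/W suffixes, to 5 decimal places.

Field R=17, R=17: +17·20° lon, +17·10° lat → SW at lon 160°, lat 80°.
Square 0, 4: +0·2° lon, +4·1° lat → SW at lon 160°, lat 84°.
Subsquare u=20, x=23: +20·0.0833333° lon, +23·0.0416667° lat → SW at lon 161.667°, lat 84.9583°.
Extended square 0, 2: +0·0.00833333° lon, +2·0.00416667° lat → SW at lon 161.667°, lat 84.9667°.
Cell spans 0.00833333° lon × 0.00416667° lat.
west 161.66667° E, east 161.67500° E.

161.66667° E, 161.67500° E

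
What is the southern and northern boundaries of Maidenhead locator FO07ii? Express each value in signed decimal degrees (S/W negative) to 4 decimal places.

Field F=5, O=14: +5·20° lon, +14·10° lat → SW at lon -80°, lat 50°.
Square 0, 7: +0·2° lon, +7·1° lat → SW at lon -80°, lat 57°.
Subsquare i=8, i=8: +8·0.0833333° lon, +8·0.0416667° lat → SW at lon -79.3333°, lat 57.3333°.
Cell spans 0.0833333° lon × 0.0416667° lat.
south 57.3333, north 57.3750.

57.3333, 57.3750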